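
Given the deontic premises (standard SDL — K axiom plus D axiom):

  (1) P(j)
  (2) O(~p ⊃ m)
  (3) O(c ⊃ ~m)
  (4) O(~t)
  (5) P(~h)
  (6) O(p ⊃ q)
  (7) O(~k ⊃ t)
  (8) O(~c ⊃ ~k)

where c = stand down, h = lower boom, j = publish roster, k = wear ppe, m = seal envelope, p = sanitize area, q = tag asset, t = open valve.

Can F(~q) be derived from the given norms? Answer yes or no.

Premise 4 gives O(~t).
Premise 7, O(~k ⊃ t), contraposes to O(~t ⊃ k); with O(~t) we get O(k).
The contrapositive of premise 8 (O(~c ⊃ ~k)) is O(k ⊃ c), and O(k) is already established, so O(c).
Premise 3 is O(c ⊃ ~m); since O(c), deontic closure gives O(~m).
Premise 2, O(~p ⊃ m), contraposes to O(~m ⊃ p); with O(~m) we get O(p).
Premise 6 is O(p ⊃ q); since O(p), deontic closure gives O(q).
Premises 1, 5 do not contribute to this derivation.
So O(q) holds, i.e. F(~q). The claim follows.

Yes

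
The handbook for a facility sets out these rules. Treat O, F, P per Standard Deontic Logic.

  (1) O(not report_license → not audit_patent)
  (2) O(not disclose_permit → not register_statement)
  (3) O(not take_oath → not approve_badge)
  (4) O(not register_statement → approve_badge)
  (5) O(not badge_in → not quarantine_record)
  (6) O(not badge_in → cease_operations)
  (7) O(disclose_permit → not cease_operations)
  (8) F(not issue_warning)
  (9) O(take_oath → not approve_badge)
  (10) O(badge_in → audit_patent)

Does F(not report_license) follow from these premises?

Premises 9 and 3 are O(take_oath → not approve_badge) and O(not take_oath → not approve_badge); every ideal world satisfies take_oath or not take_oath, so in either case not approve_badge holds — hence O(not approve_badge).
The contrapositive of premise 4 (O(not register_statement → approve_badge)) is O(not approve_badge → register_statement), and O(not approve_badge) is already established, so O(register_statement).
The contrapositive of premise 2 (O(not disclose_permit → not register_statement)) is O(register_statement → disclose_permit), and O(register_statement) is already established, so O(disclose_permit).
With premise 7, O(disclose_permit → not cease_operations), the K-axiom yields O(not cease_operations).
Premise 6, O(not badge_in → cease_operations), contraposes to O(not cease_operations → badge_in); with O(not cease_operations) we get O(badge_in).
With premise 10, O(badge_in → audit_patent), the K-axiom yields O(audit_patent).
Premise 1, O(not report_license → not audit_patent), contraposes to O(audit_patent → report_license); with O(audit_patent) we get O(report_license).
Premises 5, 8 do not contribute to this derivation.
So O(report_license) holds, i.e. F(not report_license). The claim follows.

Yes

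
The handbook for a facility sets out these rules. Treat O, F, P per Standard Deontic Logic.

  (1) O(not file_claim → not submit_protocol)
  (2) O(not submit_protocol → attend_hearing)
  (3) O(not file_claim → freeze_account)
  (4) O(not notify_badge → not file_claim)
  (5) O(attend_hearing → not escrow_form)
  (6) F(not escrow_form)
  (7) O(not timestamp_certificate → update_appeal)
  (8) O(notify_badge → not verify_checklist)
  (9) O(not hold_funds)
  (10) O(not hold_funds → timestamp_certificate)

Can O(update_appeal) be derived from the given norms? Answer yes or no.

No

Premise 7 is O(not timestamp_certificate → update_appeal), but O(not timestamp_certificate) is not derivable from the premises, so it does not yield O(update_appeal).
No other premise forces O(update_appeal). An ideal world satisfying every premise can still have update_appeal false, so O(update_appeal) is not derivable.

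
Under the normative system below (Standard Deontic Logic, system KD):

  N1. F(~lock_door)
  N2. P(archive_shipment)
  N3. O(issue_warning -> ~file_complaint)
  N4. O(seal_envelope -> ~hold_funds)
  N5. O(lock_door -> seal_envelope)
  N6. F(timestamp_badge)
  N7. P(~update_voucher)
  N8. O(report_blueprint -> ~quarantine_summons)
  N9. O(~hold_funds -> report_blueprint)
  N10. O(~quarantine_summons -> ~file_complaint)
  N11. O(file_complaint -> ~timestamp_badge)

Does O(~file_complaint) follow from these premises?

Yes

F(~lock_door) at premise 1 means O(lock_door).
Premise 5 is O(lock_door -> seal_envelope); since O(lock_door), deontic closure gives O(seal_envelope).
With premise 4, O(seal_envelope -> ~hold_funds), the K-axiom yields O(~hold_funds).
With premise 9, O(~hold_funds -> report_blueprint), the K-axiom yields O(report_blueprint).
Applying K to premise 8 (O(report_blueprint -> ~quarantine_summons)) and O(report_blueprint) yields O(~quarantine_summons).
From O(~quarantine_summons) and premise 10, O(~quarantine_summons -> ~file_complaint), we obtain O(~file_complaint).
Premises 2, 3, 6, 7, 11 do not contribute to this derivation.
So O(~file_complaint) follows.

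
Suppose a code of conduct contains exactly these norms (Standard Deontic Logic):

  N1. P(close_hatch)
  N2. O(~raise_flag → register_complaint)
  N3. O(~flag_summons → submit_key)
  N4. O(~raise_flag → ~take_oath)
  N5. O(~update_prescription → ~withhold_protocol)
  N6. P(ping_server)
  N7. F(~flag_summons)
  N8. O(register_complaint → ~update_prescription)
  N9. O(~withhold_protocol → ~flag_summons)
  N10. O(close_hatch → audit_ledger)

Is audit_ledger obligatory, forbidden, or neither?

Neither

Premise 10 is O(close_hatch → audit_ledger), but O(close_hatch) is not derivable from the premises (the permission P(close_hatch) asserts only ~O(~close_hatch), not O(close_hatch)), so it does not yield O(audit_ledger).
No premise or chain of K-axiom applications forces O(audit_ledger), and none forces O(~audit_ledger). So audit_ledger is neither obligatory nor forbidden under these norms.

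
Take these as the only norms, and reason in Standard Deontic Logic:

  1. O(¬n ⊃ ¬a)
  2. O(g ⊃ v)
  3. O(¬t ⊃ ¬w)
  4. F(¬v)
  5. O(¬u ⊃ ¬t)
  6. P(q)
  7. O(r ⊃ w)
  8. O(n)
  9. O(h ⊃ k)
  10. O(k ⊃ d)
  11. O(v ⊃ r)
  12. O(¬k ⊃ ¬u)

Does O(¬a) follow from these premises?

Premise 1 is O(¬n ⊃ ¬a), but O(¬n) is not derivable from the premises, so it does not yield O(¬a).
No other premise forces O(¬a). An ideal world satisfying every premise can still have ¬a false, so O(¬a) is not derivable.

No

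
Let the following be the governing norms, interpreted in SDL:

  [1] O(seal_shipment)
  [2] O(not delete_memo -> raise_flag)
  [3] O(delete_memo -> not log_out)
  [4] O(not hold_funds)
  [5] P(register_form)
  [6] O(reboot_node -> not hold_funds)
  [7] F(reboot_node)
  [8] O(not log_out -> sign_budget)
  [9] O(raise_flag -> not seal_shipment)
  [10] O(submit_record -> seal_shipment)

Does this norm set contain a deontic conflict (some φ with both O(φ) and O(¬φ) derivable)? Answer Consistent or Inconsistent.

Premise 6 is O(reboot_node -> not hold_funds); even if O(not hold_funds) held, inferring O(reboot_node) would be affirming the consequent — invalid.
So O(reboot_node) is not derivable, and the apparent clash with O(not reboot_node) does not arise.
A world satisfying every obligation exists (e.g. delete_memo=true, hold_funds=false, log_out=false, raise_flag=false, reboot_node=false, register_form=false, seal_shipment=true, sign_budget=true, submit_record=false); no atom is both obligatory and forbidden, so the set is consistent.

Consistent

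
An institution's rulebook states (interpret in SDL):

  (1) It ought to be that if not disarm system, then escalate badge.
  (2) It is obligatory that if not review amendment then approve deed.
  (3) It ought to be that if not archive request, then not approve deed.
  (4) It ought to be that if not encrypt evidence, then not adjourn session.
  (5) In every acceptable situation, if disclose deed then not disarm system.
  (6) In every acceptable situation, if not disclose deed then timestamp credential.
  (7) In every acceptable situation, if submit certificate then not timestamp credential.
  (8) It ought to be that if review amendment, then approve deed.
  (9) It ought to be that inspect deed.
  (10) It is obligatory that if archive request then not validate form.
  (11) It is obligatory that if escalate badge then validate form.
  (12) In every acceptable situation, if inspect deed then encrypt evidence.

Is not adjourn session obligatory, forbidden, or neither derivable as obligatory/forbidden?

Premise 4 is O(¬encrypt_evidence → ¬adjourn_session), but O(¬encrypt_evidence) is not derivable from the premises, so it does not yield O(¬adjourn_session).
No premise or chain of K-axiom applications forces O(¬adjourn_session), and none forces O(adjourn_session). So ¬adjourn_session is neither obligatory nor forbidden under these norms.

Neither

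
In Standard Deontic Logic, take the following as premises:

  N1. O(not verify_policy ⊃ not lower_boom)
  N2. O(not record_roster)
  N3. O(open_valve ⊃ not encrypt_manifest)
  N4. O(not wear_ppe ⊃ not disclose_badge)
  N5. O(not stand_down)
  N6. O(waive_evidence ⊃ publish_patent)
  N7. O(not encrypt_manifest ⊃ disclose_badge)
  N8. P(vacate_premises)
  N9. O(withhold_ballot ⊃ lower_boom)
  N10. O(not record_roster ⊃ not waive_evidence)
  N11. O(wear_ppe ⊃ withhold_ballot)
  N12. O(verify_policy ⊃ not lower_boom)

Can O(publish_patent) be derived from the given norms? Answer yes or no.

No

Premise 6 is O(waive_evidence ⊃ publish_patent), but O(waive_evidence) is not derivable from the premises, so it does not yield O(publish_patent).
No other premise forces O(publish_patent). An ideal world satisfying every premise can still have publish_patent false, so O(publish_patent) is not derivable.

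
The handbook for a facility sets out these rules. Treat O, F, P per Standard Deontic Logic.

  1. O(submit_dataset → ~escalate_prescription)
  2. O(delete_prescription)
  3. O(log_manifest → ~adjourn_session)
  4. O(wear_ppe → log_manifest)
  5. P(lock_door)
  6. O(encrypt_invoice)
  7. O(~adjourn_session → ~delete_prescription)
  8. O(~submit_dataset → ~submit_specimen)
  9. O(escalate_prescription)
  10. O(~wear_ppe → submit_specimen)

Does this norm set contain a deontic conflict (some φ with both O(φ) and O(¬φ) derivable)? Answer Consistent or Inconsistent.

Inconsistent

From premise 2 we have O(delete_prescription).
The contrapositive of premise 7 (O(~adjourn_session → ~delete_prescription)) is O(delete_prescription → adjourn_session), and O(delete_prescription) is already established, so O(adjourn_session).
Premise 3 is O(log_manifest → ~adjourn_session); contrapositively O(adjourn_session → ~log_manifest). Since O(adjourn_session) holds, K gives O(~log_manifest).
Premise 4, O(wear_ppe → log_manifest), contraposes to O(~log_manifest → ~wear_ppe); with O(~log_manifest) we get O(~wear_ppe).
Applying K to premise 10 (O(~wear_ppe → submit_specimen)) and O(~wear_ppe) yields O(submit_specimen).
Premise 8, O(~submit_dataset → ~submit_specimen), contraposes to O(submit_specimen → submit_dataset); with O(submit_specimen) we get O(submit_dataset).
From O(submit_dataset) and premise 1, O(submit_dataset → ~escalate_prescription), we obtain O(~escalate_prescription).
But premise 9 directly asserts O(escalate_prescription).
We now have both O(~escalate_prescription) and O(escalate_prescription) — escalate_prescription is simultaneously obligatory and forbidden, violating the D-axiom.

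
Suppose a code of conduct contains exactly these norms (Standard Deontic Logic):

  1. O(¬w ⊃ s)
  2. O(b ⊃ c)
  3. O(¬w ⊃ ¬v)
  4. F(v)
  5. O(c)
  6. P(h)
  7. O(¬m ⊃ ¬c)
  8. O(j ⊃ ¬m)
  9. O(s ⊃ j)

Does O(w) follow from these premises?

Premise 5 states O(c) outright.
Premise 7 is O(¬m ⊃ ¬c); contrapositively O(c ⊃ m). Since O(c) holds, K gives O(m).
Premise 8, O(j ⊃ ¬m), contraposes to O(m ⊃ ¬j); with O(m) we get O(¬j).
Premise 9 is O(s ⊃ j); contrapositively O(¬j ⊃ ¬s). Since O(¬j) holds, K gives O(¬s).
Premise 1, O(¬w ⊃ s), contraposes to O(¬s ⊃ w); with O(¬s) we get O(w).
Premises 2, 3, 4, 6 do not contribute to this derivation.
So O(w) follows.

Yes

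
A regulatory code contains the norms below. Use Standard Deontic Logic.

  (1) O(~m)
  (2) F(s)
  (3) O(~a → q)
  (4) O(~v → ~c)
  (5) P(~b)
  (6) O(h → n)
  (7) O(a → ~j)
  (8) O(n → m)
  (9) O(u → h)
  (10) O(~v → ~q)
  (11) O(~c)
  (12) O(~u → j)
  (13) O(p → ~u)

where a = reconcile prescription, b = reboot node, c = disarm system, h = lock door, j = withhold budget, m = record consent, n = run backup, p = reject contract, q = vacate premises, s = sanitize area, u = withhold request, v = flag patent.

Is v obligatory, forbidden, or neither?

Obligatory

From premise 1 we have O(~m).
Premise 8, O(n → m), contraposes to O(~m → ~n); with O(~m) we get O(~n).
The contrapositive of premise 6 (O(h → n)) is O(~n → ~h), and O(~n) is already established, so O(~h).
The contrapositive of premise 9 (O(u → h)) is O(~h → ~u), and O(~h) is already established, so O(~u).
From O(~u) and premise 12, O(~u → j), we obtain O(j).
The contrapositive of premise 7 (O(a → ~j)) is O(j → ~a), and O(j) is already established, so O(~a).
Premise 3 is O(~a → q); since O(~a), deontic closure gives O(q).
Premise 10, O(~v → ~q), contraposes to O(q → v); with O(q) we get O(v).
Premises 2, 4, 5, 11, 13 do not contribute to this derivation.
Hence v is obligatory.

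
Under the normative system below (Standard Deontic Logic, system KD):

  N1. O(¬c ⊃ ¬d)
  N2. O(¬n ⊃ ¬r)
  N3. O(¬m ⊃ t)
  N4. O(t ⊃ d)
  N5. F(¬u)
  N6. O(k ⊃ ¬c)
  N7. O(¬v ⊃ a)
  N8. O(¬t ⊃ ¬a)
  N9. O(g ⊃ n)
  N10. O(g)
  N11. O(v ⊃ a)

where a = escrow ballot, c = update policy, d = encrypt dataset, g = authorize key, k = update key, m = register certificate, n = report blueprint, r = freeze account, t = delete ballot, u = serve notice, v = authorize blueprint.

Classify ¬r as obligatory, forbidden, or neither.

Premise 2 is O(¬n ⊃ ¬r), but O(¬n) is not derivable from the premises, so it does not yield O(¬r).
No premise or chain of K-axiom applications forces O(¬r), and none forces O(r). So ¬r is neither obligatory nor forbidden under these norms.

Neither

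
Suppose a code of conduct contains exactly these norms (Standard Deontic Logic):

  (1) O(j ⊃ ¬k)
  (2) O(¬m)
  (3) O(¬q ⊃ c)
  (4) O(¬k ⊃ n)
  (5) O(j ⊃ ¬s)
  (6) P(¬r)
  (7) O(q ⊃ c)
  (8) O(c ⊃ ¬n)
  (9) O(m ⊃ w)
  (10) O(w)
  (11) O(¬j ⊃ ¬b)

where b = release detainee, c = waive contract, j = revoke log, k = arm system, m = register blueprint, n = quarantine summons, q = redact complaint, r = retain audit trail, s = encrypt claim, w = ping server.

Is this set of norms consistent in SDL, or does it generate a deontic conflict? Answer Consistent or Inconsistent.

Premise 9 is O(m ⊃ w); even if O(w) held, inferring O(m) would be affirming the consequent — invalid.
So O(m) is not derivable, and the apparent clash with O(¬m) does not arise.
A world satisfying every obligation exists (e.g. b=false, c=true, j=false, k=true, m=false, n=false, q=false, r=false, s=false, w=true); no atom is both obligatory and forbidden, so the set is consistent.

Consistent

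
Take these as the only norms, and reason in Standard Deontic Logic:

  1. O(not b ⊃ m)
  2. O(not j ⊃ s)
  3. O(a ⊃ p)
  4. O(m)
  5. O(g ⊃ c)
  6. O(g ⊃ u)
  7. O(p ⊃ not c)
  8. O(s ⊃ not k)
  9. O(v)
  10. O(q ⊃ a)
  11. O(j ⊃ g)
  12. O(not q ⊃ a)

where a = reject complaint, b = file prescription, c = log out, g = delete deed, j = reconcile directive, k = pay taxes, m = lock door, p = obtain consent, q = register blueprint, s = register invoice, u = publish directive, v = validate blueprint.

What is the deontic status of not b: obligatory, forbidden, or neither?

Neither

Premise 1 is O(not b ⊃ m); even if O(m) held, inferring O(not b) would be affirming the consequent — invalid.
No premise or chain of K-axiom applications forces O(not b), and none forces O(b). So not b is neither obligatory nor forbidden under these norms.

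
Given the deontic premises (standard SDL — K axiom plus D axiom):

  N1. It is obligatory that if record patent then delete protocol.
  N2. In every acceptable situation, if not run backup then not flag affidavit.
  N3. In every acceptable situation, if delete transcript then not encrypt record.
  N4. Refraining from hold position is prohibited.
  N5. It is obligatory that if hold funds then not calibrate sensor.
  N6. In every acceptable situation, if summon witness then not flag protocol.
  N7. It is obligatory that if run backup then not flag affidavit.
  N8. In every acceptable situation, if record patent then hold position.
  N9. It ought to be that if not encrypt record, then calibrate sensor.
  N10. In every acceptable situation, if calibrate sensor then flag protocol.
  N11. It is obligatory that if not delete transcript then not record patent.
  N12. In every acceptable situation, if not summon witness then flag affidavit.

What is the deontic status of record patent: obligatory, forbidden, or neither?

Forbidden

Premises 2 and 7 are O(¬run_backup → ¬flag_affidavit) and O(run_backup → ¬flag_affidavit); every ideal world satisfies ¬run_backup or run_backup, so in either case ¬flag_affidavit holds — hence O(¬flag_affidavit).
Premise 12 is O(¬summon_witness → flag_affidavit); contrapositively O(¬flag_affidavit → summon_witness). Since O(¬flag_affidavit) holds, K gives O(summon_witness).
Premise 6 is O(summon_witness → ¬flag_protocol); since O(summon_witness), deontic closure gives O(¬flag_protocol).
Premise 10 is O(calibrate_sensor → flag_protocol); contrapositively O(¬flag_protocol → ¬calibrate_sensor). Since O(¬flag_protocol) holds, K gives O(¬calibrate_sensor).
The contrapositive of premise 9 (O(¬encrypt_record → calibrate_sensor)) is O(¬calibrate_sensor → encrypt_record), and O(¬calibrate_sensor) is already established, so O(encrypt_record).
Premise 3 is O(delete_transcript → ¬encrypt_record); contrapositively O(encrypt_record → ¬delete_transcript). Since O(encrypt_record) holds, K gives O(¬delete_transcript).
From O(¬delete_transcript) and premise 11, O(¬delete_transcript → ¬record_patent), we obtain O(¬record_patent).
Premises 1, 4, 5, 8 do not contribute to this derivation.
Thus O(¬record_patent), which is F(record_patent): record_patent is forbidden.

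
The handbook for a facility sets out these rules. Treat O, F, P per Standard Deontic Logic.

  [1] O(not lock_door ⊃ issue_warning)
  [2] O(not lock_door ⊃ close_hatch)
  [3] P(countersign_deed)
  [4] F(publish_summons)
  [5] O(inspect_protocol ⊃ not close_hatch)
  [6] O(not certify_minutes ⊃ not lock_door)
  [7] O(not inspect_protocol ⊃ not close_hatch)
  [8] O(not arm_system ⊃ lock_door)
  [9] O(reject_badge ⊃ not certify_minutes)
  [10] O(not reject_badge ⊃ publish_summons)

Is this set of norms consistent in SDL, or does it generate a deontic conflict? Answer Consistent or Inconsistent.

Premises 7 and 5 cover both cases: O(not inspect_protocol ⊃ not close_hatch) and O(inspect_protocol ⊃ not close_hatch). Since not inspect_protocol ∨ inspect_protocol is a tautology, O(not close_hatch) follows.
The contrapositive of premise 2 (O(not lock_door ⊃ close_hatch)) is O(not close_hatch ⊃ lock_door), and O(not close_hatch) is already established, so O(lock_door).
Premise 6 is O(not certify_minutes ⊃ not lock_door); contrapositively O(lock_door ⊃ certify_minutes). Since O(lock_door) holds, K gives O(certify_minutes).
The contrapositive of premise 9 (O(reject_badge ⊃ not certify_minutes)) is O(certify_minutes ⊃ not reject_badge), and O(certify_minutes) is already established, so O(not reject_badge).
Applying K to premise 10 (O(not reject_badge ⊃ publish_summons)) and O(not reject_badge) yields O(publish_summons).
However, F(publish_summons) at premise 4 amounts to O(not publish_summons).
We now have both O(publish_summons) and O(not publish_summons) — publish_summons is simultaneously obligatory and forbidden, violating the D-axiom.

Inconsistent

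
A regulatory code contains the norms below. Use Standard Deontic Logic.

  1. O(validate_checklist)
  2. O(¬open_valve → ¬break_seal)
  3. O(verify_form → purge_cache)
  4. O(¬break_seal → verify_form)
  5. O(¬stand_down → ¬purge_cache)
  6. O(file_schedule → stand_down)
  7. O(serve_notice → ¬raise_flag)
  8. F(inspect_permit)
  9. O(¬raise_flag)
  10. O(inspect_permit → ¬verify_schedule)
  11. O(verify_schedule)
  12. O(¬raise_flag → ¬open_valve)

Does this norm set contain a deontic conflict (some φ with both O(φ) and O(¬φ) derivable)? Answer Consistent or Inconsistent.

Consistent

Premise 10 is O(inspect_permit → ¬verify_schedule), but O(inspect_permit) is not derivable from the premises, so it does not yield O(¬verify_schedule).
So O(¬verify_schedule) is not derivable, and the apparent clash with O(verify_schedule) does not arise.
A world satisfying every obligation exists (e.g. break_seal=false, file_schedule=false, inspect_permit=false, open_valve=false, purge_cache=true, raise_flag=false, serve_notice=false, stand_down=true, validate_checklist=true, verify_form=true, verify_schedule=true); no atom is both obligatory and forbidden, so the set is consistent.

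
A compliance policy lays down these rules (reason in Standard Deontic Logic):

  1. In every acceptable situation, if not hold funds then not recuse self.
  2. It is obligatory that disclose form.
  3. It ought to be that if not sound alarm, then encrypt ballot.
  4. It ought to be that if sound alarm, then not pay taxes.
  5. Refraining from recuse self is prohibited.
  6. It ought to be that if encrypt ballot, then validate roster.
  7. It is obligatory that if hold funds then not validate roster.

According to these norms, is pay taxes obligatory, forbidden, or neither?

Forbidden

Premise 5 is F(¬recuse_self), i.e. O(recuse_self).
Premise 1 is O(¬hold_funds → ¬recuse_self); contrapositively O(recuse_self → hold_funds). Since O(recuse_self) holds, K gives O(hold_funds).
From O(hold_funds) and premise 7, O(hold_funds → ¬validate_roster), we obtain O(¬validate_roster).
Premise 6 is O(encrypt_ballot → validate_roster); contrapositively O(¬validate_roster → ¬encrypt_ballot). Since O(¬validate_roster) holds, K gives O(¬encrypt_ballot).
The contrapositive of premise 3 (O(¬sound_alarm → encrypt_ballot)) is O(¬encrypt_ballot → sound_alarm), and O(¬encrypt_ballot) is already established, so O(sound_alarm).
Premise 4 is O(sound_alarm → ¬pay_taxes); since O(sound_alarm), deontic closure gives O(¬pay_taxes).
Premise 2 does not contribute to this derivation.
Thus O(¬pay_taxes), which is F(pay_taxes): pay_taxes is forbidden.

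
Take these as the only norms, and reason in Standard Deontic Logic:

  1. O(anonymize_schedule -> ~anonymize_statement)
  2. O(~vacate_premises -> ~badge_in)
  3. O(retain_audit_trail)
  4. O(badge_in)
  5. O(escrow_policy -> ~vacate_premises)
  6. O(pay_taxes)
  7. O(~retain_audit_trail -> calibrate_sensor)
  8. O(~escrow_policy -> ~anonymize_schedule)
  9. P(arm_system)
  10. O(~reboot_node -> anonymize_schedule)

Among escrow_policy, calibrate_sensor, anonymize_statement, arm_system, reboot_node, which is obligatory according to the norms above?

reboot_node

Premise 4 gives O(badge_in).
Premise 2 is O(~vacate_premises -> ~badge_in); contrapositively O(badge_in -> vacate_premises). Since O(badge_in) holds, K gives O(vacate_premises).
Premise 5, O(escrow_policy -> ~vacate_premises), contraposes to O(vacate_premises -> ~escrow_policy); with O(vacate_premises) we get O(~escrow_policy).
From O(~escrow_policy) and premise 8, O(~escrow_policy -> ~anonymize_schedule), we obtain O(~anonymize_schedule).
Premise 10 is O(~reboot_node -> anonymize_schedule); contrapositively O(~anonymize_schedule -> reboot_node). Since O(~anonymize_schedule) holds, K gives O(reboot_node).
So O(reboot_node) holds — reboot_node is obligatory. None of the other listed options is made obligatory by any chain of premises.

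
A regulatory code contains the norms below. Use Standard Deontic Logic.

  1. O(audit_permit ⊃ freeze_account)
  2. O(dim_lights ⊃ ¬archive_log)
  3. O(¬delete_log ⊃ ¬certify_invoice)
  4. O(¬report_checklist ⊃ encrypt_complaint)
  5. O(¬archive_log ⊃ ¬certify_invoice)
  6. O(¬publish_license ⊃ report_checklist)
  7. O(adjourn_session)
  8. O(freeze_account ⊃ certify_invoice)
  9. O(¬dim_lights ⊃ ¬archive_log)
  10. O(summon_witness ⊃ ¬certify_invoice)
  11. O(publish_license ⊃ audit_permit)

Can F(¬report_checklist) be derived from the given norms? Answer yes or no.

Yes

Premises 2 and 9 are O(dim_lights ⊃ ¬archive_log) and O(¬dim_lights ⊃ ¬archive_log); every ideal world satisfies dim_lights or ¬dim_lights, so in either case ¬archive_log holds — hence O(¬archive_log).
Applying K to premise 5 (O(¬archive_log ⊃ ¬certify_invoice)) and O(¬archive_log) yields O(¬certify_invoice).
The contrapositive of premise 8 (O(freeze_account ⊃ certify_invoice)) is O(¬certify_invoice ⊃ ¬freeze_account), and O(¬certify_invoice) is already established, so O(¬freeze_account).
The contrapositive of premise 1 (O(audit_permit ⊃ freeze_account)) is O(¬freeze_account ⊃ ¬audit_permit), and O(¬freeze_account) is already established, so O(¬audit_permit).
Premise 11, O(publish_license ⊃ audit_permit), contraposes to O(¬audit_permit ⊃ ¬publish_license); with O(¬audit_permit) we get O(¬publish_license).
From O(¬publish_license) and premise 6, O(¬publish_license ⊃ report_checklist), we obtain O(report_checklist).
Premises 3, 4, 7, 10 do not contribute to this derivation.
So O(report_checklist) holds, i.e. F(¬report_checklist). The claim follows.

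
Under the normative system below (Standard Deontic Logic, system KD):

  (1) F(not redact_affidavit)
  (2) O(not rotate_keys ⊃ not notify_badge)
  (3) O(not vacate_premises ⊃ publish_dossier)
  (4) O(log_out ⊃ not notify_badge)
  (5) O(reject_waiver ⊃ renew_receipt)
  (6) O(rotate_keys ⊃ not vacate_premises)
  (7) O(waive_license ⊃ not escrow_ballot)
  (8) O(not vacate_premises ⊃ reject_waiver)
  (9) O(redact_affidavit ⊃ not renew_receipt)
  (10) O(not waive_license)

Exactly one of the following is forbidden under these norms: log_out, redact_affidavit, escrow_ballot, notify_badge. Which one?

Premise 1 is F(not redact_affidavit), i.e. O(redact_affidavit).
Premise 9 is O(redact_affidavit ⊃ not renew_receipt); since O(redact_affidavit), deontic closure gives O(not renew_receipt).
Premise 5 is O(reject_waiver ⊃ renew_receipt); contrapositively O(not renew_receipt ⊃ not reject_waiver). Since O(not renew_receipt) holds, K gives O(not reject_waiver).
Premise 8, O(not vacate_premises ⊃ reject_waiver), contraposes to O(not reject_waiver ⊃ vacate_premises); with O(not reject_waiver) we get O(vacate_premises).
Premise 6 is O(rotate_keys ⊃ not vacate_premises); contrapositively O(vacate_premises ⊃ not rotate_keys). Since O(vacate_premises) holds, K gives O(not rotate_keys).
With premise 2, O(not rotate_keys ⊃ not notify_badge), the K-axiom yields O(not notify_badge).
So O(not notify_badge) holds, i.e. notify_badge is forbidden. None of the other listed options is forbidden under the premises.

notify_badge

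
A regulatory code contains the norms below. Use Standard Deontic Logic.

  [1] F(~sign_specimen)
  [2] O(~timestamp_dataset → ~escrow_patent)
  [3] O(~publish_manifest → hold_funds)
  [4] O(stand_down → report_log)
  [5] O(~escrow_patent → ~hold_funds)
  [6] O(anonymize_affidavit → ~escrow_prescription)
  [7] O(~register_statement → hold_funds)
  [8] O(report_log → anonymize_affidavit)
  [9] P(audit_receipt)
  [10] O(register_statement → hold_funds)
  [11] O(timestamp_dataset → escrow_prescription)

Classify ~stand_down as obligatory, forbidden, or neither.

Obligatory

By case analysis on register_statement: premise 10 gives O(register_statement → hold_funds) and premise 7 gives O(~register_statement → hold_funds), so O(hold_funds) either way.
Premise 5, O(~escrow_patent → ~hold_funds), contraposes to O(hold_funds → escrow_patent); with O(hold_funds) we get O(escrow_patent).
Premise 2 is O(~timestamp_dataset → ~escrow_patent); contrapositively O(escrow_patent → timestamp_dataset). Since O(escrow_patent) holds, K gives O(timestamp_dataset).
Applying K to premise 11 (O(timestamp_dataset → escrow_prescription)) and O(timestamp_dataset) yields O(escrow_prescription).
Premise 6, O(anonymize_affidavit → ~escrow_prescription), contraposes to O(escrow_prescription → ~anonymize_affidavit); with O(escrow_prescription) we get O(~anonymize_affidavit).
Premise 8, O(report_log → anonymize_affidavit), contraposes to O(~anonymize_affidavit → ~report_log); with O(~anonymize_affidavit) we get O(~report_log).
The contrapositive of premise 4 (O(stand_down → report_log)) is O(~report_log → ~stand_down), and O(~report_log) is already established, so O(~stand_down).
Premises 1, 3, 9 do not contribute to this derivation.
Hence ~stand_down is obligatory.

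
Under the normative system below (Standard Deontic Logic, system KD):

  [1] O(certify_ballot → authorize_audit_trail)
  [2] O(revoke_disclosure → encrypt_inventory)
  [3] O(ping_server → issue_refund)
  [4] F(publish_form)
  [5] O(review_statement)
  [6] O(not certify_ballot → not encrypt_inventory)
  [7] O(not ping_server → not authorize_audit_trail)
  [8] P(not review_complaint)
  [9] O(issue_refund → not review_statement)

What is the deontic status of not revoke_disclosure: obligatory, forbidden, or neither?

Obligatory

Premise 5 states O(review_statement) outright.
Premise 9 is O(issue_refund → not review_statement); contrapositively O(review_statement → not issue_refund). Since O(review_statement) holds, K gives O(not issue_refund).
Premise 3 is O(ping_server → issue_refund); contrapositively O(not issue_refund → not ping_server). Since O(not issue_refund) holds, K gives O(not ping_server).
Applying K to premise 7 (O(not ping_server → not authorize_audit_trail)) and O(not ping_server) yields O(not authorize_audit_trail).
The contrapositive of premise 1 (O(certify_ballot → authorize_audit_trail)) is O(not authorize_audit_trail → not certify_ballot), and O(not authorize_audit_trail) is already established, so O(not certify_ballot).
From O(not certify_ballot) and premise 6, O(not certify_ballot → not encrypt_inventory), we obtain O(not encrypt_inventory).
Premise 2 is O(revoke_disclosure → encrypt_inventory); contrapositively O(not encrypt_inventory → not revoke_disclosure). Since O(not encrypt_inventory) holds, K gives O(not revoke_disclosure).
Premises 4, 8 do not contribute to this derivation.
Hence not revoke_disclosure is obligatory.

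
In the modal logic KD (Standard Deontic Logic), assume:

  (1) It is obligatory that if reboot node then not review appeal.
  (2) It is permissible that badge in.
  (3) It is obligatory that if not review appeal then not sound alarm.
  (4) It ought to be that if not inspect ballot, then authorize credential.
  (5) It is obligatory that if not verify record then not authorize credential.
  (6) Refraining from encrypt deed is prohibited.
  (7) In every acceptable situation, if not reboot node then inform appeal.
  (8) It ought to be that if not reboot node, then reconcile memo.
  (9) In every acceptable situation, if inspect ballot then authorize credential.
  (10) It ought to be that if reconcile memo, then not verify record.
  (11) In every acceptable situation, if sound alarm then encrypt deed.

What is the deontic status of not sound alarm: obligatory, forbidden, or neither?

By case analysis on inspect_ballot: premise 9 gives O(inspect_ballot → authorize_credential) and premise 4 gives O(¬inspect_ballot → authorize_credential), so O(authorize_credential) either way.
Premise 5 is O(¬verify_record → ¬authorize_credential); contrapositively O(authorize_credential → verify_record). Since O(authorize_credential) holds, K gives O(verify_record).
The contrapositive of premise 10 (O(reconcile_memo → ¬verify_record)) is O(verify_record → ¬reconcile_memo), and O(verify_record) is already established, so O(¬reconcile_memo).
Premise 8 is O(¬reboot_node → reconcile_memo); contrapositively O(¬reconcile_memo → reboot_node). Since O(¬reconcile_memo) holds, K gives O(reboot_node).
With premise 1, O(reboot_node → ¬review_appeal), the K-axiom yields O(¬review_appeal).
From O(¬review_appeal) and premise 3, O(¬review_appeal → ¬sound_alarm), we obtain O(¬sound_alarm).
Premises 2, 6, 7, 11 do not contribute to this derivation.
Hence ¬sound_alarm is obligatory.

Obligatory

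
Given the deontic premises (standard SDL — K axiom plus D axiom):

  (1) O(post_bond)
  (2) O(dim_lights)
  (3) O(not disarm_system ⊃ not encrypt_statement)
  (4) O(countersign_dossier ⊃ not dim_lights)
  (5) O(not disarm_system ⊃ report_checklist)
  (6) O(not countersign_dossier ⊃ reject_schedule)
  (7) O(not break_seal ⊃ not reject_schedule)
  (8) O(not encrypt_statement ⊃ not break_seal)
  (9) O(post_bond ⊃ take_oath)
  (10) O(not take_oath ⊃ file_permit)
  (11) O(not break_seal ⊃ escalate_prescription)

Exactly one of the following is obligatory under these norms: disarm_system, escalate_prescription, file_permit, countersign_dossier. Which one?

Premise 2 states O(dim_lights) outright.
Premise 4 is O(countersign_dossier ⊃ not dim_lights); contrapositively O(dim_lights ⊃ not countersign_dossier). Since O(dim_lights) holds, K gives O(not countersign_dossier).
Premise 6 is O(not countersign_dossier ⊃ reject_schedule); since O(not countersign_dossier), deontic closure gives O(reject_schedule).
Premise 7 is O(not break_seal ⊃ not reject_schedule); contrapositively O(reject_schedule ⊃ break_seal). Since O(reject_schedule) holds, K gives O(break_seal).
Premise 8, O(not encrypt_statement ⊃ not break_seal), contraposes to O(break_seal ⊃ encrypt_statement); with O(break_seal) we get O(encrypt_statement).
Premise 3, O(not disarm_system ⊃ not encrypt_statement), contraposes to O(encrypt_statement ⊃ disarm_system); with O(encrypt_statement) we get O(disarm_system).
So O(disarm_system) holds — disarm_system is obligatory. None of the other listed options is made obligatory by any chain of premises.

disarm_system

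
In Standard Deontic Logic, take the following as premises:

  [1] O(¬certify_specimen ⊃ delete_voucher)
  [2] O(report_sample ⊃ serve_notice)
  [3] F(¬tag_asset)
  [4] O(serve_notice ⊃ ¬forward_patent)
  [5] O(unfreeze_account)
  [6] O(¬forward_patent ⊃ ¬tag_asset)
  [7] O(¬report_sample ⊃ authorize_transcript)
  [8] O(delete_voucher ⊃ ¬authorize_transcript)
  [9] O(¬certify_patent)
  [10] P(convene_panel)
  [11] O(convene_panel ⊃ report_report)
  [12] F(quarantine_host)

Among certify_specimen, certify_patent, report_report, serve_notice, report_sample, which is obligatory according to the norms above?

certify_specimen

Premise 3 is F(¬tag_asset), i.e. O(tag_asset).
The contrapositive of premise 6 (O(¬forward_patent ⊃ ¬tag_asset)) is O(tag_asset ⊃ forward_patent), and O(tag_asset) is already established, so O(forward_patent).
Premise 4, O(serve_notice ⊃ ¬forward_patent), contraposes to O(forward_patent ⊃ ¬serve_notice); with O(forward_patent) we get O(¬serve_notice).
The contrapositive of premise 2 (O(report_sample ⊃ serve_notice)) is O(¬serve_notice ⊃ ¬report_sample), and O(¬serve_notice) is already established, so O(¬report_sample).
With premise 7, O(¬report_sample ⊃ authorize_transcript), the K-axiom yields O(authorize_transcript).
The contrapositive of premise 8 (O(delete_voucher ⊃ ¬authorize_transcript)) is O(authorize_transcript ⊃ ¬delete_voucher), and O(authorize_transcript) is already established, so O(¬delete_voucher).
Premise 1, O(¬certify_specimen ⊃ delete_voucher), contraposes to O(¬delete_voucher ⊃ certify_specimen); with O(¬delete_voucher) we get O(certify_specimen).
So O(certify_specimen) holds — certify_specimen is obligatory. None of the other listed options is made obligatory by any chain of premises.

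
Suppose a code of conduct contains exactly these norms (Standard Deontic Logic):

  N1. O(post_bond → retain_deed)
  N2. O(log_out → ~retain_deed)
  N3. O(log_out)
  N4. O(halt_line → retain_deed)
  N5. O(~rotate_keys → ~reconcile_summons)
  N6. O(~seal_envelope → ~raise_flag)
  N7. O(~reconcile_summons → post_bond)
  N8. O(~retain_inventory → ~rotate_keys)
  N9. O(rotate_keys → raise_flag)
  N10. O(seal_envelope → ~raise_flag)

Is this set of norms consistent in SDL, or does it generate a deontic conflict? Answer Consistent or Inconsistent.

By case analysis on seal_envelope: premise 10 gives O(seal_envelope → ~raise_flag) and premise 6 gives O(~seal_envelope → ~raise_flag), so O(~raise_flag) either way.
The contrapositive of premise 9 (O(rotate_keys → raise_flag)) is O(~raise_flag → ~rotate_keys), and O(~raise_flag) is already established, so O(~rotate_keys).
Applying K to premise 5 (O(~rotate_keys → ~reconcile_summons)) and O(~rotate_keys) yields O(~reconcile_summons).
Applying K to premise 7 (O(~reconcile_summons → post_bond)) and O(~reconcile_summons) yields O(post_bond).
Applying K to premise 1 (O(post_bond → retain_deed)) and O(post_bond) yields O(retain_deed).
Premise 2 is O(log_out → ~retain_deed); contrapositively O(retain_deed → ~log_out). Since O(retain_deed) holds, K gives O(~log_out).
However, premise 3 gives O(log_out).
We now have both O(~log_out) and O(log_out) — log_out is simultaneously obligatory and forbidden, violating the D-axiom.

Inconsistent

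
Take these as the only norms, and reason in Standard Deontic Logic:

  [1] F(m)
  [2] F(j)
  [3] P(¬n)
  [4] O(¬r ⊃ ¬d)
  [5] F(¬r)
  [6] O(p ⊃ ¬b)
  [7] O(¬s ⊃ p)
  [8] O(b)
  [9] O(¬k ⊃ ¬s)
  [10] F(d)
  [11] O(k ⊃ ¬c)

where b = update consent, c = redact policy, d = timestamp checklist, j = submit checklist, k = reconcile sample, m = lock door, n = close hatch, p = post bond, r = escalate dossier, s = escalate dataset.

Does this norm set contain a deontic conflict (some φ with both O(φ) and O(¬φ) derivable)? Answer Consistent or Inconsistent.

Premise 4 is O(¬r ⊃ ¬d); even if O(¬d) held, inferring O(¬r) would be affirming the consequent — invalid.
So O(¬r) is not derivable, and the apparent clash with O(r) does not arise.
A world satisfying every obligation exists (e.g. b=true, c=false, d=false, j=false, k=true, m=false, n=false, p=false, r=true, s=true); no atom is both obligatory and forbidden, so the set is consistent.

Consistent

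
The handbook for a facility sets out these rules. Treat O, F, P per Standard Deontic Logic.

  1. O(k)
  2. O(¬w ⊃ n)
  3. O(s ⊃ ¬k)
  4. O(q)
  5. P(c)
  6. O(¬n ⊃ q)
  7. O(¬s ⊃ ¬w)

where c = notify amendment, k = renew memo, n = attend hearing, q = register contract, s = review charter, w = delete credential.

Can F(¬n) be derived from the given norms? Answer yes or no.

Premise 1 gives O(k).
Premise 3, O(s ⊃ ¬k), contraposes to O(k ⊃ ¬s); with O(k) we get O(¬s).
With premise 7, O(¬s ⊃ ¬w), the K-axiom yields O(¬w).
With premise 2, O(¬w ⊃ n), the K-axiom yields O(n).
Premises 4, 5, 6 do not contribute to this derivation.
So O(n) holds, i.e. F(¬n). The claim follows.

Yes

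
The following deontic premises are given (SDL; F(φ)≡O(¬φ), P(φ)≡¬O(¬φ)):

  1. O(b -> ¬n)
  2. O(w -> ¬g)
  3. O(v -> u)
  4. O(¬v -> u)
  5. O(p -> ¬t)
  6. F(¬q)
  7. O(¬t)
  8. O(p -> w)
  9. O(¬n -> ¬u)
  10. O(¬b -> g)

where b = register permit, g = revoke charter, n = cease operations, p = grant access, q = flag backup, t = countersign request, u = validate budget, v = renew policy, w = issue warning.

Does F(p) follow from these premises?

Yes

Premises 4 and 3 cover both cases: O(¬v -> u) and O(v -> u). Since ¬v ∨ v is a tautology, O(u) follows.
The contrapositive of premise 9 (O(¬n -> ¬u)) is O(u -> n), and O(u) is already established, so O(n).
Premise 1 is O(b -> ¬n); contrapositively O(n -> ¬b). Since O(n) holds, K gives O(¬b).
With premise 10, O(¬b -> g), the K-axiom yields O(g).
Premise 2, O(w -> ¬g), contraposes to O(g -> ¬w); with O(g) we get O(¬w).
The contrapositive of premise 8 (O(p -> w)) is O(¬w -> ¬p), and O(¬w) is already established, so O(¬p).
Premises 5, 6, 7 do not contribute to this derivation.
So O(¬p) holds, i.e. F(p). The claim follows.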